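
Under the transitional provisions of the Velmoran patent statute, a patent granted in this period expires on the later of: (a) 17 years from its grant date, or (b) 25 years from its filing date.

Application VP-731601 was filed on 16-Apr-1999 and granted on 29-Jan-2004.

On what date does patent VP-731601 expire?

April 16, 2024

(a) grant + 17 years → 29 January 2021.
(b) filing + 25 years → 16 April 2024.
Later of the two: 16 April 2024.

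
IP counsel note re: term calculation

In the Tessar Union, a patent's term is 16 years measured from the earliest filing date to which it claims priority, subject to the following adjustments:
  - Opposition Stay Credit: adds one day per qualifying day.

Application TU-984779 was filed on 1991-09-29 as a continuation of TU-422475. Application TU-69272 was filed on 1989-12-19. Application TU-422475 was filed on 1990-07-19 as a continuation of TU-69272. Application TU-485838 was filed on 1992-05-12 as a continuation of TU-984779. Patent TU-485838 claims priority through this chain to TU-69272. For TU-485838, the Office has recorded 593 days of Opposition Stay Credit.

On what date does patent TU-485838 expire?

August 4, 2007

Earliest priority filing: 19 December 1989.
Base term: 19 December 1989 + 16 years → 19 December 2005.
Opposition Stay Credit: +593 days → 4 August 2007.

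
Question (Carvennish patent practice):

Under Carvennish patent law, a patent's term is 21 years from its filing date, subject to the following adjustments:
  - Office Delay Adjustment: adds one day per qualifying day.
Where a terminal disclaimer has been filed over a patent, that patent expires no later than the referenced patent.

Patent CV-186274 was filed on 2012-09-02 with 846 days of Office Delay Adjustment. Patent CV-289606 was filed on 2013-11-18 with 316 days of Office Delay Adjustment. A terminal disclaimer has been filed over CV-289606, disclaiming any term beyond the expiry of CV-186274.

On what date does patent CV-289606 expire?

2035-09-30

Natural term of CV-289606:
  Base: filing + 21 years → 18 November 2034.
  Office Delay Adjustment: +316 days → 30 September 2035.
Expiry of referenced patent CV-186274:
  Base: filing + 21 years → 2 September 2033.
  Office Delay Adjustment: +846 days → 27 December 2035.
Terminal disclaimer: CV-289606 expires on the earlier of 30 September 2035 and 27 December 2035.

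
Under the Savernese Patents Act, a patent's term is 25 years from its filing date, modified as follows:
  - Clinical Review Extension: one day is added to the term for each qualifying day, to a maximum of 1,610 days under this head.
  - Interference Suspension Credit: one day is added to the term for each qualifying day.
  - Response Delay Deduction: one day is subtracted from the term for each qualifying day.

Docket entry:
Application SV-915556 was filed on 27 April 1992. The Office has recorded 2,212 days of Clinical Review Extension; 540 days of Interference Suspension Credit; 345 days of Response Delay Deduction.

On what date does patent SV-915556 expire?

Base term: filing date + 25 years → 27 April 2017.
Clinical Review Extension: 2212 days claimed exceeds the 1610-day cap, so +1610 days → 23 September 2021.
Interference Suspension Credit: +540 days → 17 March 2023.
Response Delay Deduction: −345 days → 6 April 2022.

April 6, 2022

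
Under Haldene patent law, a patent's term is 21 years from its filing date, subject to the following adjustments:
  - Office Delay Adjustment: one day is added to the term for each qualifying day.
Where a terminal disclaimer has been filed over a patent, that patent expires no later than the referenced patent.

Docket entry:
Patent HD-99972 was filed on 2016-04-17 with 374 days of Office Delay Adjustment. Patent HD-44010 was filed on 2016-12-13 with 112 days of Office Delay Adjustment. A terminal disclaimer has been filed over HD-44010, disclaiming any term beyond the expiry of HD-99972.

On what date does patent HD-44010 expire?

Natural term of HD-44010:
  Base: filing + 21 years → 13 December 2037.
  Office Delay Adjustment: +112 days → 4 April 2038.
Expiry of referenced patent HD-99972:
  Base: filing + 21 years → 17 April 2037.
  Office Delay Adjustment: +374 days → 26 April 2038.
Terminal disclaimer: HD-44010 expires on the earlier of 4 April 2038 and 26 April 2038.

2038-04-04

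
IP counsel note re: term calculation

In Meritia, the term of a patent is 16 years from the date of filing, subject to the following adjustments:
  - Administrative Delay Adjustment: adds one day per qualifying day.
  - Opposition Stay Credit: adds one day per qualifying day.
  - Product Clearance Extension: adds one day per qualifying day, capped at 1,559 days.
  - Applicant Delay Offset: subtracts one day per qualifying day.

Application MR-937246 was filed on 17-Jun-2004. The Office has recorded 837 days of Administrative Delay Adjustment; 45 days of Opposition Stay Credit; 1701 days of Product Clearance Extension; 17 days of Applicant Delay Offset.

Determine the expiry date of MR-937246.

2027-02-05

Base term: filing date + 16 years → 17 June 2020.
Administrative Delay Adjustment: +837 days → 2 October 2022.
Opposition Stay Credit: +45 days → 16 November 2022.
Product Clearance Extension: 1701 days claimed exceeds the 1559-day cap, so +1559 days → 22 February 2027.
Applicant Delay Offset: −17 days → 5 February 2027.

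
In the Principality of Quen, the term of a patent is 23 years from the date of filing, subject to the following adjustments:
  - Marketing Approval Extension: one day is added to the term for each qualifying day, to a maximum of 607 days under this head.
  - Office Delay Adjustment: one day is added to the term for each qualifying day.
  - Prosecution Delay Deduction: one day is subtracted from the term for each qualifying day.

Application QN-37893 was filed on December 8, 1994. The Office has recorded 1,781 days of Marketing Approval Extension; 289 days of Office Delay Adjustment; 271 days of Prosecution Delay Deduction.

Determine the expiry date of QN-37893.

Base term: filing date + 23 years → 8 December 2017.
Marketing Approval Extension: 1781 days claimed exceeds the 607-day cap, so +607 days → 7 August 2019.
Office Delay Adjustment: +289 days → 22 May 2020.
Prosecution Delay Deduction: −271 days → 25 August 2019.

August 25, 2019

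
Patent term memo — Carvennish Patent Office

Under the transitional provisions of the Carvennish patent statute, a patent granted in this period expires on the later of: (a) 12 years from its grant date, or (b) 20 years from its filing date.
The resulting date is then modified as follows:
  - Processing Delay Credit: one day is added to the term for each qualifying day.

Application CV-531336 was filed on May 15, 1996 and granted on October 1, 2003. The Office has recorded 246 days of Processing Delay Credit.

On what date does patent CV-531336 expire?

(a) grant + 12 years → 1 October 2015.
(b) filing + 20 years → 15 May 2016.
Later of the two: 15 May 2016.
Processing Delay Credit: +246 days → 16 January 2017.

2017-01-16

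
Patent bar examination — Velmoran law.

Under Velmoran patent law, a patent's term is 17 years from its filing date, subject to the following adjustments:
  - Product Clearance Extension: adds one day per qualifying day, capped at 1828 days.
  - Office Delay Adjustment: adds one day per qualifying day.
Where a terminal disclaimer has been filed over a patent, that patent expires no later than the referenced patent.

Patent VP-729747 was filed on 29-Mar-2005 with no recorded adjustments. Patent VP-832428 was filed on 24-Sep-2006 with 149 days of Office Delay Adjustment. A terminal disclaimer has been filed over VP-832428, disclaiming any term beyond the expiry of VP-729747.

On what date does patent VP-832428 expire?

2022-03-29

Natural term of VP-832428:
  Base: filing + 17 years → 24 September 2023.
  Office Delay Adjustment: +149 days → 20 February 2024.
Expiry of referenced patent VP-729747:
  Base: filing + 17 years → 29 March 2022.
Terminal disclaimer: VP-832428 expires on the earlier of 20 February 2024 and 29 March 2022.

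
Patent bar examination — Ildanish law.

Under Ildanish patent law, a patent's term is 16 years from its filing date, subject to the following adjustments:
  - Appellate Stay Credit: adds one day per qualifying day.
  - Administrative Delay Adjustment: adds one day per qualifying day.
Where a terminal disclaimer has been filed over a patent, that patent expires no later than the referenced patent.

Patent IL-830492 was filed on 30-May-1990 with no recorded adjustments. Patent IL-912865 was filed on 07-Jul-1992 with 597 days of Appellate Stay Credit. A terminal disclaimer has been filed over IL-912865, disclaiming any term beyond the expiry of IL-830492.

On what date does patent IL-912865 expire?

May 30, 2006

Natural term of IL-912865:
  Base: filing + 16 years → 7 July 2008.
  Appellate Stay Credit: +597 days → 24 February 2010.
Expiry of referenced patent IL-830492:
  Base: filing + 16 years → 30 May 2006.
Terminal disclaimer: IL-912865 expires on the earlier of 24 February 2010 and 30 May 2006.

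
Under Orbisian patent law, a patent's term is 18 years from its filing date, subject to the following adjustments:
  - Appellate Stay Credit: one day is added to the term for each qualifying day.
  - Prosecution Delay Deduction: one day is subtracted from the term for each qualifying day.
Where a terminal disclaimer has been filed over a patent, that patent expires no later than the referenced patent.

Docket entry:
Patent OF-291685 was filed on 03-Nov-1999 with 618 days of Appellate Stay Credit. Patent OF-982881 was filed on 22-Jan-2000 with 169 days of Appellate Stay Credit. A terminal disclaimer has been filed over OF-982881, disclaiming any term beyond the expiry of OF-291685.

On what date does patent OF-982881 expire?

2018-07-10

Natural term of OF-982881:
  Base: filing + 18 years → 22 January 2018.
  Appellate Stay Credit: +169 days → 10 July 2018.
Expiry of referenced patent OF-291685:
  Base: filing + 18 years → 3 November 2017.
  Appellate Stay Credit: +618 days → 14 July 2019.
Terminal disclaimer: OF-982881 expires on the earlier of 10 July 2018 and 14 July 2019.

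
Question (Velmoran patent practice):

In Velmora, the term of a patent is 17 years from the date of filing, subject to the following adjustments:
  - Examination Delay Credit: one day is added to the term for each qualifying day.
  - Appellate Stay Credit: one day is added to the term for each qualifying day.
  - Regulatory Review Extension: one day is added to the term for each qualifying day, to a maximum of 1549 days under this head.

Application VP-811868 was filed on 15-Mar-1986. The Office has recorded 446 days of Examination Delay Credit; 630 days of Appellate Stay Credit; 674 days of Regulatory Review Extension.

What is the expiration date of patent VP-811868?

2007-12-29

Base term: filing date + 17 years → 15 March 2003.
Examination Delay Credit: +446 days → 3 June 2004.
Appellate Stay Credit: +630 days → 23 February 2006.
Regulatory Review Extension: 674 days (within the 1549-day cap) → +674 days → 29 December 2007.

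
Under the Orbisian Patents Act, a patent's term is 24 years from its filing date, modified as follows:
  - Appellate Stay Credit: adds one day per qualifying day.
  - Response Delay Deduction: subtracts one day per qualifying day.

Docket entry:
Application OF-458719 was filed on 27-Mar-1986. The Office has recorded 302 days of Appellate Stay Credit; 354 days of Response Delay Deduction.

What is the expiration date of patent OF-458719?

Base term: filing date + 24 years → 27 March 2010.
Appellate Stay Credit: +302 days → 23 January 2011.
Response Delay Deduction: −354 days → 3 February 2010.

2010-02-03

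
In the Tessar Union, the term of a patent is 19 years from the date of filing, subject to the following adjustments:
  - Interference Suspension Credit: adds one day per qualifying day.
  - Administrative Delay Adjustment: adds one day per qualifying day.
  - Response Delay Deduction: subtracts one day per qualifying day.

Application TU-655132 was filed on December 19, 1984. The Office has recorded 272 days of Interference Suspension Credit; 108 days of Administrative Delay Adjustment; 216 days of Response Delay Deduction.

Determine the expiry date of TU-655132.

2004-05-31

Base term: filing date + 19 years → 19 December 2003.
Interference Suspension Credit: +272 days → 16 September 2004.
Administrative Delay Adjustment: +108 days → 2 January 2005.
Response Delay Deduction: −216 days → 31 May 2004.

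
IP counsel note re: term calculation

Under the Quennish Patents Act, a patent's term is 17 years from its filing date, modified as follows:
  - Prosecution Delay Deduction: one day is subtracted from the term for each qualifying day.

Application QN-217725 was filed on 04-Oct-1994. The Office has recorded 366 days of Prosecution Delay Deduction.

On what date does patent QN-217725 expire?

2010-10-03

Base term: filing date + 17 years → 4 October 2011.
Prosecution Delay Deduction: −366 days → 3 October 2010.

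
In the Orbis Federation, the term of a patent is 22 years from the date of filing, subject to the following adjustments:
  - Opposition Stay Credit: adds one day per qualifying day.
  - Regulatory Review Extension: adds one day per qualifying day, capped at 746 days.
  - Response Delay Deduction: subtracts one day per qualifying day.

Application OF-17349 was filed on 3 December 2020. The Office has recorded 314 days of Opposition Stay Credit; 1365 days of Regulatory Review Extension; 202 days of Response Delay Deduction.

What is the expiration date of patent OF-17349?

Base term: filing date + 22 years → 3 December 2042.
Opposition Stay Credit: +314 days → 13 October 2043.
Regulatory Review Extension: 1365 days claimed exceeds the 746-day cap, so +746 days → 28 October 2045.
Response Delay Deduction: −202 days → 9 April 2045.

April 9, 2045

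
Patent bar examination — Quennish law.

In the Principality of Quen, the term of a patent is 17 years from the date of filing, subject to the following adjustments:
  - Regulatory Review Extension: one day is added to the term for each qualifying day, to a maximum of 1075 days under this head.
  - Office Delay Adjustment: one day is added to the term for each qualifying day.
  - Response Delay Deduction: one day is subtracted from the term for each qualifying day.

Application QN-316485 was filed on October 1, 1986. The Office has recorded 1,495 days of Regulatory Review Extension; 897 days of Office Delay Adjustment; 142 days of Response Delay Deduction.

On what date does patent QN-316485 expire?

Base term: filing date + 17 years → 1 October 2003.
Regulatory Review Extension: 1495 days claimed exceeds the 1075-day cap, so +1075 days → 10 September 2006.
Office Delay Adjustment: +897 days → 23 February 2009.
Response Delay Deduction: −142 days → 4 October 2008.

October 4, 2008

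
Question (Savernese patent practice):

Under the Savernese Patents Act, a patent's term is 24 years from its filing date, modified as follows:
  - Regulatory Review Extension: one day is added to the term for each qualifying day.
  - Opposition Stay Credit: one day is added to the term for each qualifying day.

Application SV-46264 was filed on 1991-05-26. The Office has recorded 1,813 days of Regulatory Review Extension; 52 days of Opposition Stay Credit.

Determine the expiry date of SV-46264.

2020-07-03

Base term: filing date + 24 years → 26 May 2015.
Regulatory Review Extension: +1813 days → 12 May 2020.
Opposition Stay Credit: +52 days → 3 July 2020.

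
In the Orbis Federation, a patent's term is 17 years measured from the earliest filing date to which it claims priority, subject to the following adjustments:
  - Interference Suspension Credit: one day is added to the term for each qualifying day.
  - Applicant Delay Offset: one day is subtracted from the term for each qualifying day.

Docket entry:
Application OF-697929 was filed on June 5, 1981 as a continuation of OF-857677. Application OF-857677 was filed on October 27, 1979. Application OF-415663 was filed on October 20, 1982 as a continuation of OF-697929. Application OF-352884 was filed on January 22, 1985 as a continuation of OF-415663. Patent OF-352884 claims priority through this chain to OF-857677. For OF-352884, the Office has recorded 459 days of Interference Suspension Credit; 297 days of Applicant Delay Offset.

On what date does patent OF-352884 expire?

April 7, 1997

Earliest priority filing: 27 October 1979.
Base term: 27 October 1979 + 17 years → 27 October 1996.
Interference Suspension Credit: +459 days → 29 January 1998.
Applicant Delay Offset: −297 days → 7 April 1997.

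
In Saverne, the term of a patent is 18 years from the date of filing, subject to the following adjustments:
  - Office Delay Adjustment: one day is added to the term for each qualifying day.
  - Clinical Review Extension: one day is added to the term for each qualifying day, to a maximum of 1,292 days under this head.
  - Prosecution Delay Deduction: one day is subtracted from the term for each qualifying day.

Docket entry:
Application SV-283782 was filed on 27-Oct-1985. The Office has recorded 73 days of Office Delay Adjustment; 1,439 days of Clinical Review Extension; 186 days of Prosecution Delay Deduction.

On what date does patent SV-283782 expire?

Base term: filing date + 18 years → 27 October 2003.
Office Delay Adjustment: +73 days → 8 January 2004.
Clinical Review Extension: 1439 days claimed exceeds the 1292-day cap, so +1292 days → 23 July 2007.
Prosecution Delay Deduction: −186 days → 18 January 2007.

January 18, 2007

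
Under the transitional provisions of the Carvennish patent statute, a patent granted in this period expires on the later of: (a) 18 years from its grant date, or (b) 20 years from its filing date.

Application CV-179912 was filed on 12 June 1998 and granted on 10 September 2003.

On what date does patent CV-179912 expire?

2021-09-10

(a) grant + 18 years → 10 September 2021.
(b) filing + 20 years → 12 June 2018.
Later of the two: 10 September 2021.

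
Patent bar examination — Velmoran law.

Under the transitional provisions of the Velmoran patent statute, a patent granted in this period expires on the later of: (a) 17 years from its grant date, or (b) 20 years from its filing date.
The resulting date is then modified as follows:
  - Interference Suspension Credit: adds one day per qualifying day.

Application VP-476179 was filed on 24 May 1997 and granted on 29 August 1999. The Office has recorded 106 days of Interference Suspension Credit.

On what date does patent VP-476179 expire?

(a) grant + 17 years → 29 August 2016.
(b) filing + 20 years → 24 May 2017.
Later of the two: 24 May 2017.
Interference Suspension Credit: +106 days → 7 September 2017.

September 7, 2017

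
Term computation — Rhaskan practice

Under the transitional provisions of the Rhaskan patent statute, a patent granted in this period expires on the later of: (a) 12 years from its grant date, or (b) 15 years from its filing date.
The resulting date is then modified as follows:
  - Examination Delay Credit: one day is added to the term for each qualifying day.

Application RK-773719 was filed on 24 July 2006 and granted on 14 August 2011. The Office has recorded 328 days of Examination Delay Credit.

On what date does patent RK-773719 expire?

(a) grant + 12 years → 14 August 2023.
(b) filing + 15 years → 24 July 2021.
Later of the two: 14 August 2023.
Examination Delay Credit: +328 days → 7 July 2024.

2024-07-07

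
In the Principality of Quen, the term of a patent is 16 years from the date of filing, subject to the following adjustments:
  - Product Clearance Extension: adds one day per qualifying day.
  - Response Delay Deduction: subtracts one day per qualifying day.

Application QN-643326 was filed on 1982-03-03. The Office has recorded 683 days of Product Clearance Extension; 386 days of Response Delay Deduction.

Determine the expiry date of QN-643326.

Base term: filing date + 16 years → 3 March 1998.
Product Clearance Extension: +683 days → 15 January 2000.
Response Delay Deduction: −386 days → 25 December 1998.

1998-12-25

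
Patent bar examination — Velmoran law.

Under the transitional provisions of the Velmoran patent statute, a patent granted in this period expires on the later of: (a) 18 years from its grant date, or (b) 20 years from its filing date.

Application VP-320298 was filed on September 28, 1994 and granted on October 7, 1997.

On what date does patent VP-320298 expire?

(a) grant + 18 years → 7 October 2015.
(b) filing + 20 years → 28 September 2014.
Later of the two: 7 October 2015.

2015-10-07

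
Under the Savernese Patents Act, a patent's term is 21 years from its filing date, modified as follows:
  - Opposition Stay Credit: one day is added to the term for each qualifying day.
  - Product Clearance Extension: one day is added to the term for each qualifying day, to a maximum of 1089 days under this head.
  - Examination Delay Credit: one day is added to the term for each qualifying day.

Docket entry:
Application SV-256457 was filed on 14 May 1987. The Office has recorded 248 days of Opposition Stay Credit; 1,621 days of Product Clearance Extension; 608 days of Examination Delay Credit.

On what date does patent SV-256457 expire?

2013-09-10

Base term: filing date + 21 years → 14 May 2008.
Opposition Stay Credit: +248 days → 17 January 2009.
Product Clearance Extension: 1621 days claimed exceeds the 1089-day cap, so +1089 days → 11 January 2012.
Examination Delay Credit: +608 days → 10 September 2013.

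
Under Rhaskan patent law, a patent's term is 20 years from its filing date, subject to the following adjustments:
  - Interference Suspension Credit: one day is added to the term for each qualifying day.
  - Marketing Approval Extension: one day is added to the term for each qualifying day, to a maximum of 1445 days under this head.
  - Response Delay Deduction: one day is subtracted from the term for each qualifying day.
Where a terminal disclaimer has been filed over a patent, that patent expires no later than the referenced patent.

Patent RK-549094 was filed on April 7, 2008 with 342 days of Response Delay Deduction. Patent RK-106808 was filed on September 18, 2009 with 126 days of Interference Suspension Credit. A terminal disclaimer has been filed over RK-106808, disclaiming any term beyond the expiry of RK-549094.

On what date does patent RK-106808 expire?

2027-05-01

Natural term of RK-106808:
  Base: filing + 20 years → 18 September 2029.
  Interference Suspension Credit: +126 days → 22 January 2030.
Expiry of referenced patent RK-549094:
  Base: filing + 20 years → 7 April 2028.
  Response Delay Deduction: −342 days → 1 May 2027.
Terminal disclaimer: RK-106808 expires on the earlier of 22 January 2030 and 1 May 2027.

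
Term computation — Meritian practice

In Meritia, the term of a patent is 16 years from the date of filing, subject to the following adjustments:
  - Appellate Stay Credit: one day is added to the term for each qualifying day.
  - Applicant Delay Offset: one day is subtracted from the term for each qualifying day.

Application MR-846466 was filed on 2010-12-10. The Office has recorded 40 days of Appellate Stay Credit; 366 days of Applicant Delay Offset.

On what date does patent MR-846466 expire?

2026-01-18

Base term: filing date + 16 years → 10 December 2026.
Appellate Stay Credit: +40 days → 19 January 2027.
Applicant Delay Offset: −366 days → 18 January 2026.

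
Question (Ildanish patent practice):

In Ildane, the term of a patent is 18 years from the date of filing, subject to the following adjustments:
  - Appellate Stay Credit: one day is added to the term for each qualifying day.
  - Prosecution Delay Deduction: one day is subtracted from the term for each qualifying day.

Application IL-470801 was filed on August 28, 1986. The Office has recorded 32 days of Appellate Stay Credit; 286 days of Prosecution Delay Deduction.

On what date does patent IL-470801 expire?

Base term: filing date + 18 years → 28 August 2004.
Appellate Stay Credit: +32 days → 29 September 2004.
Prosecution Delay Deduction: −286 days → 18 December 2003.

2003-12-18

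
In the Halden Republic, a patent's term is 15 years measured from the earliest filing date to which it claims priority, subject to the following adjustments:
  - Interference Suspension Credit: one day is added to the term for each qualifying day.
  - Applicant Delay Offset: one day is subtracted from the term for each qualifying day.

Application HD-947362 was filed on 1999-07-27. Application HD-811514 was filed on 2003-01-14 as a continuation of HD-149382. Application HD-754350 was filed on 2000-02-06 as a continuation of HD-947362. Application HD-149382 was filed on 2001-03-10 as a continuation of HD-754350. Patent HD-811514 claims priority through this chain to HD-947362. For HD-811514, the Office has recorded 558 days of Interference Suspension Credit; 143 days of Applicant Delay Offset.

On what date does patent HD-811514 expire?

Earliest priority filing: 27 July 1999.
Base term: 27 July 1999 + 15 years → 27 July 2014.
Interference Suspension Credit: +558 days → 5 February 2016.
Applicant Delay Offset: −143 days → 15 September 2015.

2015-09-15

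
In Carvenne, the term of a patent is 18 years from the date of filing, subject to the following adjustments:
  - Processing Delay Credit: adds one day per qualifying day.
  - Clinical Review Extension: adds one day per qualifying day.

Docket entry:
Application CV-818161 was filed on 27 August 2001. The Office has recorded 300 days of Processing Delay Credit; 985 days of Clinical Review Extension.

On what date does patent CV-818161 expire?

Base term: filing date + 18 years → 27 August 2019.
Processing Delay Credit: +300 days → 22 June 2020.
Clinical Review Extension: +985 days → 4 March 2023.

March 4, 2023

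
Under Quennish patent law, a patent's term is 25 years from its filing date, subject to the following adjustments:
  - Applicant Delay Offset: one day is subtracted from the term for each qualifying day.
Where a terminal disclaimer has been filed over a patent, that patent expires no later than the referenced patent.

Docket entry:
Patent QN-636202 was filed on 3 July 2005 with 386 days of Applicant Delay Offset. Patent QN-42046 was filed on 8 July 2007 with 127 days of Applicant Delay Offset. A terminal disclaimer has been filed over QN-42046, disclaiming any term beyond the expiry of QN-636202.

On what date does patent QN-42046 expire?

Natural term of QN-42046:
  Base: filing + 25 years → 8 July 2032.
  Applicant Delay Offset: −127 days → 3 March 2032.
Expiry of referenced patent QN-636202:
  Base: filing + 25 years → 3 July 2030.
  Applicant Delay Offset: −386 days → 12 June 2029.
Terminal disclaimer: QN-42046 expires on the earlier of 3 March 2032 and 12 June 2029.

June 12, 2029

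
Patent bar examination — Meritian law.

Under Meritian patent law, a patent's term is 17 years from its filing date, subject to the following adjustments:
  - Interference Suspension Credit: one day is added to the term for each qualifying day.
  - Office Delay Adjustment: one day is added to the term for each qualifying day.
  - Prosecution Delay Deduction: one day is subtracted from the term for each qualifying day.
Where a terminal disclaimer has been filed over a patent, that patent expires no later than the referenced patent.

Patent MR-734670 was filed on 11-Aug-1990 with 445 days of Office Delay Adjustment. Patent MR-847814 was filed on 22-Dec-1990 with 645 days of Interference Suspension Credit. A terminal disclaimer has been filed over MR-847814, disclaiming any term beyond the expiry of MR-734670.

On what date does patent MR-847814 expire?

2008-10-29

Natural term of MR-847814:
  Base: filing + 17 years → 22 December 2007.
  Interference Suspension Credit: +645 days → 27 September 2009.
Expiry of referenced patent MR-734670:
  Base: filing + 17 years → 11 August 2007.
  Office Delay Adjustment: +445 days → 29 October 2008.
Terminal disclaimer: MR-847814 expires on the earlier of 27 September 2009 and 29 October 2008.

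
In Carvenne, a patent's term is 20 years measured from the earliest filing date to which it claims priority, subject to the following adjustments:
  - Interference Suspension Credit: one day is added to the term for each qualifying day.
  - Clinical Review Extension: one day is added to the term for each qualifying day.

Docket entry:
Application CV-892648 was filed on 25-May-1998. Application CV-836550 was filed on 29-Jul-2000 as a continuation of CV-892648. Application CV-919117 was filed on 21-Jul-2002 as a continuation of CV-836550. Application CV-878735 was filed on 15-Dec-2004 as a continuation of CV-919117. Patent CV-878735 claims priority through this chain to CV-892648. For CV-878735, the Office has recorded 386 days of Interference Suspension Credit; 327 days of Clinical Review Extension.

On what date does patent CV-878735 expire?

2020-05-07

Earliest priority filing: 25 May 1998.
Base term: 25 May 1998 + 20 years → 25 May 2018.
Interference Suspension Credit: +386 days → 15 June 2019.
Clinical Review Extension: +327 days → 7 May 2020.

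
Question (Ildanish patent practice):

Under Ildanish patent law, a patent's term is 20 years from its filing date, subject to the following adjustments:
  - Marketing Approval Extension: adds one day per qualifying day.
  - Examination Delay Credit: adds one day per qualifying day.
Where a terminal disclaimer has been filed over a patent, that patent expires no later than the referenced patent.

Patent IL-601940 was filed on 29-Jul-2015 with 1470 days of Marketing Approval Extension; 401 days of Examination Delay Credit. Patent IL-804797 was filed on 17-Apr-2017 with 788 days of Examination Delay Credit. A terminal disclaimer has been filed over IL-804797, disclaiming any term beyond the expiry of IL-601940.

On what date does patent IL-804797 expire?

June 14, 2039

Natural term of IL-804797:
  Base: filing + 20 years → 17 April 2037.
  Examination Delay Credit: +788 days → 14 June 2039.
Expiry of referenced patent IL-601940:
  Base: filing + 20 years → 29 July 2035.
  Marketing Approval Extension: +1470 days → 7 August 2039.
  Examination Delay Credit: +401 days → 11 September 2040.
Terminal disclaimer: IL-804797 expires on the earlier of 14 June 2039 and 11 September 2040.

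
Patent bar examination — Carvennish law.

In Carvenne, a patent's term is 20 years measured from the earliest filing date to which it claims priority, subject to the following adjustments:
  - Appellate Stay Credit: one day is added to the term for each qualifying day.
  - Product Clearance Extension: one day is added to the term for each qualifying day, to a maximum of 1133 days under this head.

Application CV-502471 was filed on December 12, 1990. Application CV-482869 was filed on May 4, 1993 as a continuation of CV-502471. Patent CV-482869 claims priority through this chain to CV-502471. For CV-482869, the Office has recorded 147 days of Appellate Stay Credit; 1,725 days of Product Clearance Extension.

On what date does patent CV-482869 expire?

Earliest priority filing: 12 December 1990.
Base term: 12 December 1990 + 20 years → 12 December 2010.
Appellate Stay Credit: +147 days → 8 May 2011.
Product Clearance Extension: 1725 days claimed exceeds the 1133-day cap, so +1133 days → 14 June 2014.

2014-06-14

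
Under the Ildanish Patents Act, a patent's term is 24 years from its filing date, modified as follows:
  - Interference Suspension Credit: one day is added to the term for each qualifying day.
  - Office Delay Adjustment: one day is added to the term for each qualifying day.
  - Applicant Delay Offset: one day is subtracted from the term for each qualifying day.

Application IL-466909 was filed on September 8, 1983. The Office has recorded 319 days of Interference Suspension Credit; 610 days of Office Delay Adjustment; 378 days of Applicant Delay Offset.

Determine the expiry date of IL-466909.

Base term: filing date + 24 years → 8 September 2007.
Interference Suspension Credit: +319 days → 23 July 2008.
Office Delay Adjustment: +610 days → 25 March 2010.
Applicant Delay Offset: −378 days → 12 March 2009.

March 12, 2009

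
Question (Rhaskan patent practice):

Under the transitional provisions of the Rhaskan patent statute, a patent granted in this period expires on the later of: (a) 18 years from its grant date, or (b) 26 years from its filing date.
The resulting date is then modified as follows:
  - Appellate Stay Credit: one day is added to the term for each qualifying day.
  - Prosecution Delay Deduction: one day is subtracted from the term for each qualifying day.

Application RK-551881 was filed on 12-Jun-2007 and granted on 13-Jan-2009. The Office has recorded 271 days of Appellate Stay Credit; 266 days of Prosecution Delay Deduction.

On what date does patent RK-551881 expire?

2033-06-17

(a) grant + 18 years → 13 January 2027.
(b) filing + 26 years → 12 June 2033.
Later of the two: 12 June 2033.
Appellate Stay Credit: +271 days → 10 March 2034.
Prosecution Delay Deduction: −266 days → 17 June 2033.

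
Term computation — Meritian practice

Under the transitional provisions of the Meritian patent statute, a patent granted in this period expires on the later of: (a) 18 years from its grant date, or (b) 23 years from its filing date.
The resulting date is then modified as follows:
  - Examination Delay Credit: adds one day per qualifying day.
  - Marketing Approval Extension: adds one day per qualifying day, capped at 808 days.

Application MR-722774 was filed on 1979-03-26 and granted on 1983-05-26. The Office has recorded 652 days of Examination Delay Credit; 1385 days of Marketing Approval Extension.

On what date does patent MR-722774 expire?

(a) grant + 18 years → 26 May 2001.
(b) filing + 23 years → 26 March 2002.
Later of the two: 26 March 2002.
Examination Delay Credit: +652 days → 7 January 2004.
Marketing Approval Extension: 1385 days claimed exceeds the 808-day cap, so +808 days → 25 March 2006.

March 25, 2006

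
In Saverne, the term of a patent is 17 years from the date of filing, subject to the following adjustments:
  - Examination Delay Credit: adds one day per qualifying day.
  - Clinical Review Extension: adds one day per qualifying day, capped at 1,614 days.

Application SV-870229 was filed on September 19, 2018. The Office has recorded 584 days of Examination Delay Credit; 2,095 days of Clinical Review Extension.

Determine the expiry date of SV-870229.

Base term: filing date + 17 years → 19 September 2035.
Examination Delay Credit: +584 days → 25 April 2037.
Clinical Review Extension: 2095 days claimed exceeds the 1614-day cap, so +1614 days → 25 September 2041.

2041-09-25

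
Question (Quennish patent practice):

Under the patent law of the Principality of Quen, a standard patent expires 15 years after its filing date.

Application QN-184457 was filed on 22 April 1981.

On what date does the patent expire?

1996-04-22

Filing date + 15 years → 22 April 1996.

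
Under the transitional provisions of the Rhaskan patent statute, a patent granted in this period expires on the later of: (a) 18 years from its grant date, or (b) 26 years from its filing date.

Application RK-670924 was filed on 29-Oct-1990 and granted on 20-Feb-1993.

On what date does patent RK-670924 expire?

2016-10-29

(a) grant + 18 years → 20 February 2011.
(b) filing + 26 years → 29 October 2016.
Later of the two: 29 October 2016.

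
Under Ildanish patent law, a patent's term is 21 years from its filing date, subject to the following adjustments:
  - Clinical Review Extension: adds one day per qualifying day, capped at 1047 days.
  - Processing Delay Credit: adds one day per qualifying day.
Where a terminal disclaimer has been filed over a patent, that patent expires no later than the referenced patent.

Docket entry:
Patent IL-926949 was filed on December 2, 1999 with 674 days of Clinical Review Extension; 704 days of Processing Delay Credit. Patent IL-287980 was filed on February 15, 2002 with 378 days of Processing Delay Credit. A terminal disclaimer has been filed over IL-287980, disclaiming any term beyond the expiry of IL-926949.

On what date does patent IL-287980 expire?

Natural term of IL-287980:
  Base: filing + 21 years → 15 February 2023.
  Processing Delay Credit: +378 days → 28 February 2024.
Expiry of referenced patent IL-926949:
  Base: filing + 21 years → 2 December 2020.
  Clinical Review Extension: 674 days (within the 1047-day cap) → +674 days → 7 October 2022.
  Processing Delay Credit: +704 days → 10 September 2024.
Terminal disclaimer: IL-287980 expires on the earlier of 28 February 2024 and 10 September 2024.

February 28, 2024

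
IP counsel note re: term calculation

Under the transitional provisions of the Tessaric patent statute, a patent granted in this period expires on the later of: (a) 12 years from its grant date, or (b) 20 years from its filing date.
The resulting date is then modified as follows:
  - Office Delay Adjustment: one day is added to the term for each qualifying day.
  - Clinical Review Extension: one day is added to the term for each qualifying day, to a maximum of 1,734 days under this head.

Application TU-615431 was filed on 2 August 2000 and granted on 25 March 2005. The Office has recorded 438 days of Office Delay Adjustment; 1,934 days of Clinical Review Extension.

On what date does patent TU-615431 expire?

(a) grant + 12 years → 25 March 2017.
(b) filing + 20 years → 2 August 2020.
Later of the two: 2 August 2020.
Office Delay Adjustment: +438 days → 14 October 2021.
Clinical Review Extension: 1934 days claimed exceeds the 1734-day cap, so +1734 days → 14 July 2026.

July 14, 2026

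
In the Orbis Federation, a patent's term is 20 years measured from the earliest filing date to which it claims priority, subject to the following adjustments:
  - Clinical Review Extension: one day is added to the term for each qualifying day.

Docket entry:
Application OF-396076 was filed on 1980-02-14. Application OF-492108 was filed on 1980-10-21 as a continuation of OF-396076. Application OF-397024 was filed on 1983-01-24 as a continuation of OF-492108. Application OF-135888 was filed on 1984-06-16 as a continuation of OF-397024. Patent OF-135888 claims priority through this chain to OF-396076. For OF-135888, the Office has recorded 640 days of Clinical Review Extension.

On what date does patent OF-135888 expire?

Earliest priority filing: 14 February 1980.
Base term: 14 February 1980 + 20 years → 14 February 2000.
Clinical Review Extension: +640 days → 15 November 2001.

2001-11-15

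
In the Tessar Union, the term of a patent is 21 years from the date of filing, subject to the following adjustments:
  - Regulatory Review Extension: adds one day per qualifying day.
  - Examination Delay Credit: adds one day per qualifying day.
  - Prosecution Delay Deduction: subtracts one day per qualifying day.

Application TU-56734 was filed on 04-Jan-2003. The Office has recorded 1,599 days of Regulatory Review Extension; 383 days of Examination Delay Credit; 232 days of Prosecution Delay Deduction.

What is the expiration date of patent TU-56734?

October 19, 2028

Base term: filing date + 21 years → 4 January 2024.
Regulatory Review Extension: +1599 days → 21 May 2028.
Examination Delay Credit: +383 days → 8 June 2029.
Prosecution Delay Deduction: −232 days → 19 October 2028.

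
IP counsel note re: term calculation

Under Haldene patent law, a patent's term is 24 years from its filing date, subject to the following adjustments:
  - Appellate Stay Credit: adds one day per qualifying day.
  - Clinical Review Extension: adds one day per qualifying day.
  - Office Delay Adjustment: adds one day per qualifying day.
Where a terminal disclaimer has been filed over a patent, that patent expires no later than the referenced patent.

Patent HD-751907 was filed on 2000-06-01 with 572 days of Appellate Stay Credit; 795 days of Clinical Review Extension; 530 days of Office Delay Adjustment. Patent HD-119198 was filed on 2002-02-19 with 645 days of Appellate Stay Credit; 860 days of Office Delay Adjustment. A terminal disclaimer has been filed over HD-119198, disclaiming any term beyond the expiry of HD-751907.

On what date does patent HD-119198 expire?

August 11, 2029

Natural term of HD-119198:
  Base: filing + 24 years → 19 February 2026.
  Appellate Stay Credit: +645 days → 26 November 2027.
  Office Delay Adjustment: +860 days → 4 April 2030.
Expiry of referenced patent HD-751907:
  Base: filing + 24 years → 1 June 2024.
  Appellate Stay Credit: +572 days → 25 December 2025.
  Clinical Review Extension: +795 days → 28 February 2028.
  Office Delay Adjustment: +530 days → 11 August 2029.
Terminal disclaimer: HD-119198 expires on the earlier of 4 April 2030 and 11 August 2029.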